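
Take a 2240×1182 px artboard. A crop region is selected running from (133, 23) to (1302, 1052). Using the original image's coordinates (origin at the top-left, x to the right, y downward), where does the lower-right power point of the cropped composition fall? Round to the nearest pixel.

Crop width = 1302 − 133 = 1169 px; one third is 389.67 px.
Crop height = 1052 − 23 = 1029 px; one third is 343.00 px.
The lower-right point is two-thirds across and two-thirds down within the crop:
x = 133 + 2 × 389.67 ≈ 912; y = 23 + 2 × 343.00 ≈ 709.

x = 912 px, y = 709 px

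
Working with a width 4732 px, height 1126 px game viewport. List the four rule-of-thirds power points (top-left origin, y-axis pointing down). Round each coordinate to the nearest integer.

(1577, 375), (3155, 375), (1577, 751), (3155, 751)

One third of 4732 is 1577.33; one third of 1126 is 375.33.
Vertical third lines at x = 1577 and x = 3155; horizontal third lines at y = 375 and y = 751.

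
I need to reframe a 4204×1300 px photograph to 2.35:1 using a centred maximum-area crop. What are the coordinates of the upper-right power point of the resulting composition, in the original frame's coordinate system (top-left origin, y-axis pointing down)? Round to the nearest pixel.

x = 2611 px, y = 433 px

4204/1300 > 2.35/1, so the 2.35:1 crop keeps the full height 1300 and trims width to 1300 × 2.35/1 = 3055.00 px.
Left offset = (4204 − 3055.00)/2 = 574.50 px; top offset = 0.
Upper-right is two-thirds across and one-third down within the crop:
x = 574.50 + 2 × 3055.00/3 ≈ 2611; y = 0.00 + 1 × 1300.00/3 ≈ 433.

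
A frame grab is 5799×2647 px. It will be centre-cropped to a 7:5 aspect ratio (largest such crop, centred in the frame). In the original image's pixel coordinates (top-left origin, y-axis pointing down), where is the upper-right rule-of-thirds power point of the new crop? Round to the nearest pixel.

5799/2647 > 7/5, so the 7:5 crop keeps the full height 2647 and trims width to 2647 × 7/5 = 3705.80 px.
Left offset = (5799 − 3705.80)/2 = 1046.60 px; top offset = 0.
Upper-right is two-thirds across and one-third down within the crop:
x = 1046.60 + 2 × 3705.80/3 ≈ 3517; y = 0.00 + 1 × 2647.00/3 ≈ 882.

(3517, 882)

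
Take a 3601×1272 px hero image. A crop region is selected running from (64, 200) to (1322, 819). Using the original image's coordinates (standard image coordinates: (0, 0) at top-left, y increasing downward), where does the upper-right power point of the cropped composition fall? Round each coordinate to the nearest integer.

Crop width = 1322 − 64 = 1258 px; one third is 419.33 px.
Crop height = 819 − 200 = 619 px; one third is 206.33 px.
The upper-right point is two-thirds across and one-third down within the crop:
x = 64 + 2 × 419.33 ≈ 903; y = 200 + 1 × 206.33 ≈ 406.

x = 903 px, y = 406 px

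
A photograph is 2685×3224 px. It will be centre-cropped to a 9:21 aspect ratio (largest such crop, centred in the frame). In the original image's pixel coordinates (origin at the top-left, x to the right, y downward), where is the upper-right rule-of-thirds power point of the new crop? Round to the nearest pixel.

(1573, 1075)

2685/3224 > 9/21, so the 9:21 crop keeps the full height 3224 and trims width to 3224 × 9/21 = 1381.71 px.
Left offset = (2685 − 1381.71)/2 = 651.64 px; top offset = 0.
Upper-right is two-thirds across and one-third down within the crop:
x = 651.64 + 2 × 1381.71/3 ≈ 1573; y = 0.00 + 1 × 3224.00/3 ≈ 1075.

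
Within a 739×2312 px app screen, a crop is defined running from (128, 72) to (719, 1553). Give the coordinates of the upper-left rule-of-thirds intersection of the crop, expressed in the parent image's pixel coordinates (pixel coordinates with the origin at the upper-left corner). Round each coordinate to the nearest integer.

Crop width = 719 − 128 = 591 px; one third is 197.00 px.
Crop height = 1553 − 72 = 1481 px; one third is 493.67 px.
The upper-left point is one-third across and one-third down within the crop:
x = 128 + 1 × 197.00 ≈ 325; y = 72 + 1 × 493.67 ≈ 566.

x = 325 px, y = 566 px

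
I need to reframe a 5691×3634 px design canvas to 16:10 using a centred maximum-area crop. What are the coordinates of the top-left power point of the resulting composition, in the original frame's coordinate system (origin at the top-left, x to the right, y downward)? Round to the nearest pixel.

(1897, 1224)

5691/3634 < 16/10, so the 16:10 crop keeps the full width 5691 and trims height to 5691 × 10/16 = 3556.88 px.
Top offset = (3634 − 3556.88)/2 = 38.56 px; left offset = 0.
Top-left is one-third across and one-third down within the crop:
x = 0.00 + 1 × 5691.00/3 ≈ 1897; y = 38.56 + 1 × 3556.88/3 ≈ 1224.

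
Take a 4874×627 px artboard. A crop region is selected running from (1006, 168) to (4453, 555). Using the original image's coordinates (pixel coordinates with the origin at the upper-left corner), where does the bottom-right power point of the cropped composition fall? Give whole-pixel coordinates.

Crop width = 4453 − 1006 = 3447 px; one third is 1149.00 px.
Crop height = 555 − 168 = 387 px; one third is 129.00 px.
The bottom-right point is two-thirds across and two-thirds down within the crop:
x = 1006 + 2 × 1149.00 ≈ 3304; y = 168 + 2 × 129.00 ≈ 426.

x = 3304 px, y = 426 px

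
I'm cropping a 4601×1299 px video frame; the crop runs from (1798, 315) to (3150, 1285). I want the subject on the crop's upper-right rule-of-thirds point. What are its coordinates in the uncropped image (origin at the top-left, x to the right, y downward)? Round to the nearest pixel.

Crop width = 3150 − 1798 = 1352 px; one third is 450.67 px.
Crop height = 1285 − 315 = 970 px; one third is 323.33 px.
The upper-right point is two-thirds across and one-third down within the crop:
x = 1798 + 2 × 450.67 ≈ 2699; y = 315 + 1 × 323.33 ≈ 638.

(2699, 638)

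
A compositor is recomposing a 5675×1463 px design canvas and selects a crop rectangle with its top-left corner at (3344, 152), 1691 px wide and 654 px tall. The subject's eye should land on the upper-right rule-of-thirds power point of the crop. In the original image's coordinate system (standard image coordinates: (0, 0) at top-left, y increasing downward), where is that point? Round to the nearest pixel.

One third of the crop width 1691 is 563.67 px.
One third of the crop height 654 is 218.00 px.
The upper-right point is two-thirds across and one-third down within the crop:
x = 3344 + 2 × 563.67 ≈ 4471; y = 152 + 1 × 218.00 ≈ 370.

x = 4471 px, y = 370 px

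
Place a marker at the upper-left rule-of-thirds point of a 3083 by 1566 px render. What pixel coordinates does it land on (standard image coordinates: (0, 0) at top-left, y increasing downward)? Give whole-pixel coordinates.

(1028, 522)

The upper-left point sits one-third of the way across and one-third of the way down.
x = 1 × 3083/3 ≈ 1028; y = 1 × 1566/3 ≈ 522.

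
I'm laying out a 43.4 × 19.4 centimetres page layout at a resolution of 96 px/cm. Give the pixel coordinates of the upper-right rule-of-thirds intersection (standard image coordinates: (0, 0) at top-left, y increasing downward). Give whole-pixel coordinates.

(2778, 621)

In pixels the canvas is 43.4 × 96 = 4166.4 wide and 19.4 × 96 = 1862.4 tall.
The upper-right point is two-thirds across and one-third down:
x = 2 × 4166.4/3 ≈ 2778; y = 1 × 1862.4/3 ≈ 621.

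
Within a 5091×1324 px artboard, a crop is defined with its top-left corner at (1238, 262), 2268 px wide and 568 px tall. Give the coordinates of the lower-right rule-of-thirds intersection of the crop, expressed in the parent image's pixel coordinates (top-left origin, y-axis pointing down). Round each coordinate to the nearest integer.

(2750, 641)

One third of the crop width 2268 is 756.00 px.
One third of the crop height 568 is 189.33 px.
The lower-right point is two-thirds across and two-thirds down within the crop:
x = 1238 + 2 × 756.00 ≈ 2750; y = 262 + 2 × 189.33 ≈ 641.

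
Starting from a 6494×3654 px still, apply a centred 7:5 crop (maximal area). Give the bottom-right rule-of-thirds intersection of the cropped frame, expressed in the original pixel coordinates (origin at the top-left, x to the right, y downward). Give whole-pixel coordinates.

(4100, 2436)

6494/3654 > 7/5, so the 7:5 crop keeps the full height 3654 and trims width to 3654 × 7/5 = 5115.60 px.
Left offset = (6494 − 5115.60)/2 = 689.20 px; top offset = 0.
Bottom-right is two-thirds across and two-thirds down within the crop:
x = 689.20 + 2 × 5115.60/3 ≈ 4100; y = 0.00 + 2 × 3654.00/3 ≈ 2436.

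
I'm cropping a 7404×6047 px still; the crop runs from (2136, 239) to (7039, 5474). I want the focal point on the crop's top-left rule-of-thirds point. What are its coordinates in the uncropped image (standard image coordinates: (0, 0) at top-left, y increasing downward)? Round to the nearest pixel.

Crop width = 7039 − 2136 = 4903 px; one third is 1634.33 px.
Crop height = 5474 − 239 = 5235 px; one third is 1745.00 px.
The top-left point is one-third across and one-third down within the crop:
x = 2136 + 1 × 1634.33 ≈ 3770; y = 239 + 1 × 1745.00 ≈ 1984.

x = 3770 px, y = 1984 px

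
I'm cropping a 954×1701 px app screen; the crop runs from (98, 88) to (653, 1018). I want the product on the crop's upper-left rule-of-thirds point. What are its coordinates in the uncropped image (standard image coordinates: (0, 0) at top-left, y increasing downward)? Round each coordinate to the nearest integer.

x = 283 px, y = 398 px

Crop width = 653 − 98 = 555 px; one third is 185.00 px.
Crop height = 1018 − 88 = 930 px; one third is 310.00 px.
The upper-left point is one-third across and one-third down within the crop:
x = 98 + 1 × 185.00 ≈ 283; y = 88 + 1 × 310.00 ≈ 398.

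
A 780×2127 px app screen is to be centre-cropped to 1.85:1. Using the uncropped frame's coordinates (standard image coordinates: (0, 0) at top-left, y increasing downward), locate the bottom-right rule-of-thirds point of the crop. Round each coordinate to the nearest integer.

780/2127 < 1.85/1, so the 1.85:1 crop keeps the full width 780 and trims height to 780 × 1/1.85 = 421.62 px.
Top offset = (2127 − 421.62)/2 = 852.69 px; left offset = 0.
Bottom-right is two-thirds across and two-thirds down within the crop:
x = 0.00 + 2 × 780.00/3 ≈ 520; y = 852.69 + 2 × 421.62/3 ≈ 1134.

x = 520 px, y = 1134 px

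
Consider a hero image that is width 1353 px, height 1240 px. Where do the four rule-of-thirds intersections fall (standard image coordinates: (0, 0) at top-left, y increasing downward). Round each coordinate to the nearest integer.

(451, 413), (902, 413), (451, 827), (902, 827)

One third of 1353 is 451; one third of 1240 is 413.33.
Vertical third lines at x = 451 and x = 902; horizontal third lines at y = 413 and y = 827.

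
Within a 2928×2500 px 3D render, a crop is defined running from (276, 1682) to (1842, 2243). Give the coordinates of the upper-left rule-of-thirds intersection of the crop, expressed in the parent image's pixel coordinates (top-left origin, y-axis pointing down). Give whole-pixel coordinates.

Crop width = 1842 − 276 = 1566 px; one third is 522.00 px.
Crop height = 2243 − 1682 = 561 px; one third is 187.00 px.
The upper-left point is one-third across and one-third down within the crop:
x = 276 + 1 × 522.00 ≈ 798; y = 1682 + 1 × 187.00 ≈ 1869.

(798, 1869)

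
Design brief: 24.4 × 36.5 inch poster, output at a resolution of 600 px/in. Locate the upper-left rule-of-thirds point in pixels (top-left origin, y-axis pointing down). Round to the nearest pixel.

In pixels the canvas is 24.4 × 600 = 14640 wide and 36.5 × 600 = 21900 tall.
The upper-left point is one-third across and one-third down:
x = 1 × 14640/3 ≈ 4880; y = 1 × 21900/3 ≈ 7300.

x = 4880 px, y = 7300 px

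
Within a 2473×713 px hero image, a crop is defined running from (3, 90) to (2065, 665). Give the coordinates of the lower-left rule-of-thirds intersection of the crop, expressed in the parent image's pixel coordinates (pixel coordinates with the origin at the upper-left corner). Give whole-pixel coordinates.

(690, 473)

Crop width = 2065 − 3 = 2062 px; one third is 687.33 px.
Crop height = 665 − 90 = 575 px; one third is 191.67 px.
The lower-left point is one-third across and two-thirds down within the crop:
x = 3 + 1 × 687.33 ≈ 690; y = 90 + 2 × 191.67 ≈ 473.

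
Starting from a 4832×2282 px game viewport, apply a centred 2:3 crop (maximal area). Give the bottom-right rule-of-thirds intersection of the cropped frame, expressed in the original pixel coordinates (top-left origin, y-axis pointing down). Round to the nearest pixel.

(2670, 1521)

4832/2282 > 2/3, so the 2:3 crop keeps the full height 2282 and trims width to 2282 × 2/3 = 1521.33 px.
Left offset = (4832 − 1521.33)/2 = 1655.33 px; top offset = 0.
Bottom-right is two-thirds across and two-thirds down within the crop:
x = 1655.33 + 2 × 1521.33/3 ≈ 2670; y = 0.00 + 2 × 2282.00/3 ≈ 1521.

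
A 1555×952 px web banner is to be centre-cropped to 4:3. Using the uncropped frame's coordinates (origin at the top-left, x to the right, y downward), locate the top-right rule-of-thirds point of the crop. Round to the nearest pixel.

1555/952 > 4/3, so the 4:3 crop keeps the full height 952 and trims width to 952 × 4/3 = 1269.33 px.
Left offset = (1555 − 1269.33)/2 = 142.83 px; top offset = 0.
Top-right is two-thirds across and one-third down within the crop:
x = 142.83 + 2 × 1269.33/3 ≈ 989; y = 0.00 + 1 × 952.00/3 ≈ 317.

(989, 317)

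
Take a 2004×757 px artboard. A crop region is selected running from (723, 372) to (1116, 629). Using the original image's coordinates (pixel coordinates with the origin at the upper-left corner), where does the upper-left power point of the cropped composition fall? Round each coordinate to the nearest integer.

Crop width = 1116 − 723 = 393 px; one third is 131.00 px.
Crop height = 629 − 372 = 257 px; one third is 85.67 px.
The upper-left point is one-third across and one-third down within the crop:
x = 723 + 1 × 131.00 ≈ 854; y = 372 + 1 × 85.67 ≈ 458.

x = 854 px, y = 458 px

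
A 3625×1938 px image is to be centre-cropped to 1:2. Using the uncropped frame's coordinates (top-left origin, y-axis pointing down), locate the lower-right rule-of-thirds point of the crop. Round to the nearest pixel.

3625/1938 > 1/2, so the 1:2 crop keeps the full height 1938 and trims width to 1938 × 1/2 = 969.00 px.
Left offset = (3625 − 969.00)/2 = 1328.00 px; top offset = 0.
Lower-right is two-thirds across and two-thirds down within the crop:
x = 1328.00 + 2 × 969.00/3 ≈ 1974; y = 0.00 + 2 × 1938.00/3 ≈ 1292.

(1974, 1292)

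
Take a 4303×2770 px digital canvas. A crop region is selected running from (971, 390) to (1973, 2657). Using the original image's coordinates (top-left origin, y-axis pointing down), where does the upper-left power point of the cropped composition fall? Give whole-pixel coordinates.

(1305, 1146)

Crop width = 1973 − 971 = 1002 px; one third is 334.00 px.
Crop height = 2657 − 390 = 2267 px; one third is 755.67 px.
The upper-left point is one-third across and one-third down within the crop:
x = 971 + 1 × 334.00 ≈ 1305; y = 390 + 1 × 755.67 ≈ 1146.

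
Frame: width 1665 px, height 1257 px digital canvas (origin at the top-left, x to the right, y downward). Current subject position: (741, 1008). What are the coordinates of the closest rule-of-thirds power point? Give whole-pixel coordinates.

(555, 838)

Third lines: x ∈ {555, 1110}, y ∈ {419, 838}.
741 is closer to x = 555; 1008 is closer to y = 838.
So the nearest intersection is the lower-left power point.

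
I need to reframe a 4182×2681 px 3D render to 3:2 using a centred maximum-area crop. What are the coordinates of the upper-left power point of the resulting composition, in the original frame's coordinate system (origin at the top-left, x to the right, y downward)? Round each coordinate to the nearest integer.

4182/2681 > 3/2, so the 3:2 crop keeps the full height 2681 and trims width to 2681 × 3/2 = 4021.50 px.
Left offset = (4182 − 4021.50)/2 = 80.25 px; top offset = 0.
Upper-left is one-third across and one-third down within the crop:
x = 80.25 + 1 × 4021.50/3 ≈ 1421; y = 0.00 + 1 × 2681.00/3 ≈ 894.

(1421, 894)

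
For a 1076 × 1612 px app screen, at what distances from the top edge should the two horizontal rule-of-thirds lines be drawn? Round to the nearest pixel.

y = 537 px and y = 1075 px

1612 / 3 = 537.33, so the horizontal lines sit at one and two thirds of 1612.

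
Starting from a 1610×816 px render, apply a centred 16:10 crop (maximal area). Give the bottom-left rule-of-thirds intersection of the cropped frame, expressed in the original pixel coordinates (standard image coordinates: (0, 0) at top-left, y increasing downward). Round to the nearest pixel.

1610/816 > 16/10, so the 16:10 crop keeps the full height 816 and trims width to 816 × 16/10 = 1305.60 px.
Left offset = (1610 − 1305.60)/2 = 152.20 px; top offset = 0.
Bottom-left is one-third across and two-thirds down within the crop:
x = 152.20 + 1 × 1305.60/3 ≈ 587; y = 0.00 + 2 × 816.00/3 ≈ 544.

x = 587 px, y = 544 px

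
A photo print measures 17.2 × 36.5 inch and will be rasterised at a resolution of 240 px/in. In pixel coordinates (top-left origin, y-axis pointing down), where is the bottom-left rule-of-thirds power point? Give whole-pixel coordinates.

(1376, 5840)

In pixels the canvas is 17.2 × 240 = 4128 wide and 36.5 × 240 = 8760 tall.
The bottom-left point is one-third across and two-thirds down:
x = 1 × 4128/3 ≈ 1376; y = 2 × 8760/3 ≈ 5840.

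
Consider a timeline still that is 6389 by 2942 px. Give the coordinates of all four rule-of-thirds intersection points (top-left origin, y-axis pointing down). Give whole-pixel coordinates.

(2130, 981), (4259, 981), (2130, 1961), (4259, 1961)

One third of 6389 is 2129.67; one third of 2942 is 980.67.
Vertical third lines at x = 2130 and x = 4259; horizontal third lines at y = 981 and y = 1961.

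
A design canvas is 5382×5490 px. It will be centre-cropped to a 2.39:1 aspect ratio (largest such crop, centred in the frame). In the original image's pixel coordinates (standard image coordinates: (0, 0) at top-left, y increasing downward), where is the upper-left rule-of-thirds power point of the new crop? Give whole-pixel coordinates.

x = 1794 px, y = 2370 px

5382/5490 < 2.39/1, so the 2.39:1 crop keeps the full width 5382 and trims height to 5382 × 1/2.39 = 2251.88 px.
Top offset = (5490 − 2251.88)/2 = 1619.06 px; left offset = 0.
Upper-left is one-third across and one-third down within the crop:
x = 0.00 + 1 × 5382.00/3 ≈ 1794; y = 1619.06 + 1 × 2251.88/3 ≈ 2370.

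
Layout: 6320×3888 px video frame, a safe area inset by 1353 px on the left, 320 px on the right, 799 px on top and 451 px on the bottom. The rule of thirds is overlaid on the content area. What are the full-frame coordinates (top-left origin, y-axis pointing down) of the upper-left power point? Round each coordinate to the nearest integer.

Content width = 6320 − 1353 − 320 = 4647 px; content height = 3888 − 799 − 451 = 2638 px.
Upper-left is one-third across and one-third down within the content area.
x = 1353 + 1 × 4647/3 = 1353 + 1549.00 ≈ 2902
y = 799 + 1 × 2638/3 = 799 + 879.33 ≈ 1678

x = 2902 px, y = 1678 px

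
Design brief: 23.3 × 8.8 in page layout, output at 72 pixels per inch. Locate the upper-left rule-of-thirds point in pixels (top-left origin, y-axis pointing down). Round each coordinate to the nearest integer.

(559, 211)

In pixels the canvas is 23.3 × 72 = 1677.6 wide and 8.8 × 72 = 633.6 tall.
The upper-left point is one-third across and one-third down:
x = 1 × 1677.6/3 ≈ 559; y = 1 × 633.6/3 ≈ 211.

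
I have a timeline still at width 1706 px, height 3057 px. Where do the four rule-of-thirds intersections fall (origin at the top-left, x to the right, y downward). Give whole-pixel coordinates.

One third of 1706 is 568.67; one third of 3057 is 1019.
Vertical third lines at x = 569 and x = 1137; horizontal third lines at y = 1019 and y = 2038.

(569, 1019), (1137, 1019), (569, 2038), (1137, 2038)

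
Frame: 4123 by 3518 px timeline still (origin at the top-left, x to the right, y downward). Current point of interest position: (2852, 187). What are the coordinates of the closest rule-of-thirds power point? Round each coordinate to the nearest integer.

Third lines: x ∈ {1374, 2749}, y ∈ {1173, 2345}.
2852 is closer to x = 2749; 187 is closer to y = 1173.
So the nearest intersection is the upper-right power point.

x = 2749 px, y = 1173 px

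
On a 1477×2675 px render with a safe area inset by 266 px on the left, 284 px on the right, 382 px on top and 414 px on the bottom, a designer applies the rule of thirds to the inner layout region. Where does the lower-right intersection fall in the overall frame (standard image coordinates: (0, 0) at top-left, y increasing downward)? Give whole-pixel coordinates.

Content width = 1477 − 266 − 284 = 927 px; content height = 2675 − 382 − 414 = 1879 px.
Lower-right is two-thirds across and two-thirds down within the inner layout region.
x = 266 + 2 × 927/3 = 266 + 618.00 ≈ 884
y = 382 + 2 × 1879/3 = 382 + 1252.67 ≈ 1635

(884, 1635)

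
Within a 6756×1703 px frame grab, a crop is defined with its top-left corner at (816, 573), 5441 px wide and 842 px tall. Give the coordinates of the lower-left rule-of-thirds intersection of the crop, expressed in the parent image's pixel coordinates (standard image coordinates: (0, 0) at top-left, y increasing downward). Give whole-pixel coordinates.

One third of the crop width 5441 is 1813.67 px.
One third of the crop height 842 is 280.67 px.
The lower-left point is one-third across and two-thirds down within the crop:
x = 816 + 1 × 1813.67 ≈ 2630; y = 573 + 2 × 280.67 ≈ 1134.

(2630, 1134)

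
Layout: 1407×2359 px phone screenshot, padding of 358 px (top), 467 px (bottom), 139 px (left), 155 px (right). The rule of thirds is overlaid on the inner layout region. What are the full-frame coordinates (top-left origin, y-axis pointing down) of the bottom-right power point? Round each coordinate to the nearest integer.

Content width = 1407 − 139 − 155 = 1113 px; content height = 2359 − 358 − 467 = 1534 px.
Bottom-right is two-thirds across and two-thirds down within the inner layout region.
x = 139 + 2 × 1113/3 = 139 + 742.00 ≈ 881
y = 358 + 2 × 1534/3 = 358 + 1022.67 ≈ 1381

x = 881 px, y = 1381 px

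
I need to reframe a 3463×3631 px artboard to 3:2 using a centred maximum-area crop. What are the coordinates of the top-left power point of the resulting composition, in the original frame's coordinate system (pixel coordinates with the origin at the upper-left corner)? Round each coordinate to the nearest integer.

3463/3631 < 3/2, so the 3:2 crop keeps the full width 3463 and trims height to 3463 × 2/3 = 2308.67 px.
Top offset = (3631 − 2308.67)/2 = 661.17 px; left offset = 0.
Top-left is one-third across and one-third down within the crop:
x = 0.00 + 1 × 3463.00/3 ≈ 1154; y = 661.17 + 1 × 2308.67/3 ≈ 1431.

(1154, 1431)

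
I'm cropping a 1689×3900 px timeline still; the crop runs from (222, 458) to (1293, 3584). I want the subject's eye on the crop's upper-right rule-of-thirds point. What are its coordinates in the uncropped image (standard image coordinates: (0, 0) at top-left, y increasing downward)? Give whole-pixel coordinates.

x = 936 px, y = 1500 px

Crop width = 1293 − 222 = 1071 px; one third is 357.00 px.
Crop height = 3584 − 458 = 3126 px; one third is 1042.00 px.
The upper-right point is two-thirds across and one-third down within the crop:
x = 222 + 2 × 357.00 ≈ 936; y = 458 + 1 × 1042.00 ≈ 1500.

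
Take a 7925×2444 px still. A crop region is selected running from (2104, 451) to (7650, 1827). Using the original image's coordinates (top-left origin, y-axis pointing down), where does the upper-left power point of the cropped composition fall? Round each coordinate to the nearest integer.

Crop width = 7650 − 2104 = 5546 px; one third is 1848.67 px.
Crop height = 1827 − 451 = 1376 px; one third is 458.67 px.
The upper-left point is one-third across and one-third down within the crop:
x = 2104 + 1 × 1848.67 ≈ 3953; y = 451 + 1 × 458.67 ≈ 910.

(3953, 910)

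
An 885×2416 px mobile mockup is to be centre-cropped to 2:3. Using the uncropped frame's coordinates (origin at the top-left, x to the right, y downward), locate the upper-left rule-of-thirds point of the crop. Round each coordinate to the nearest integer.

x = 295 px, y = 987 px

885/2416 < 2/3, so the 2:3 crop keeps the full width 885 and trims height to 885 × 3/2 = 1327.50 px.
Top offset = (2416 − 1327.50)/2 = 544.25 px; left offset = 0.
Upper-left is one-third across and one-third down within the crop:
x = 0.00 + 1 × 885.00/3 ≈ 295; y = 544.25 + 1 × 1327.50/3 ≈ 987.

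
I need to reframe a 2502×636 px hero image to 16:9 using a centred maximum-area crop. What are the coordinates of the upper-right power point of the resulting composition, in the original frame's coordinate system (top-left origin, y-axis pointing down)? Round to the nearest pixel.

(1439, 212)

2502/636 > 16/9, so the 16:9 crop keeps the full height 636 and trims width to 636 × 16/9 = 1130.67 px.
Left offset = (2502 − 1130.67)/2 = 685.67 px; top offset = 0.
Upper-right is two-thirds across and one-third down within the crop:
x = 685.67 + 2 × 1130.67/3 ≈ 1439; y = 0.00 + 1 × 636.00/3 ≈ 212.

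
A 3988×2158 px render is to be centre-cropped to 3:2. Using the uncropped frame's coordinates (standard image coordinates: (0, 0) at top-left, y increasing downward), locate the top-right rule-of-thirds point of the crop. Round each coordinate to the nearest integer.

(2534, 719)

3988/2158 > 3/2, so the 3:2 crop keeps the full height 2158 and trims width to 2158 × 3/2 = 3237.00 px.
Left offset = (3988 − 3237.00)/2 = 375.50 px; top offset = 0.
Top-right is two-thirds across and one-third down within the crop:
x = 375.50 + 2 × 3237.00/3 ≈ 2534; y = 0.00 + 1 × 2158.00/3 ≈ 719.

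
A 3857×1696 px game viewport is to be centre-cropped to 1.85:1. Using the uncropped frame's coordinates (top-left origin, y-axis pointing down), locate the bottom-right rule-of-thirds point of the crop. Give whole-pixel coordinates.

x = 2451 px, y = 1131 px

3857/1696 > 1.85/1, so the 1.85:1 crop keeps the full height 1696 and trims width to 1696 × 1.85/1 = 3137.60 px.
Left offset = (3857 − 3137.60)/2 = 359.70 px; top offset = 0.
Bottom-right is two-thirds across and two-thirds down within the crop:
x = 359.70 + 2 × 3137.60/3 ≈ 2451; y = 0.00 + 2 × 1696.00/3 ≈ 1131.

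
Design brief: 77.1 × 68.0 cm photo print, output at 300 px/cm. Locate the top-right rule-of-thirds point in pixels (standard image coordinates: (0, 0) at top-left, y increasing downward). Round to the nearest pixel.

(15420, 6800)

In pixels the canvas is 77.1 × 300 = 23130 wide and 68.0 × 300 = 20400 tall.
The top-right point is two-thirds across and one-third down:
x = 2 × 23130/3 ≈ 15420; y = 1 × 20400/3 ≈ 6800.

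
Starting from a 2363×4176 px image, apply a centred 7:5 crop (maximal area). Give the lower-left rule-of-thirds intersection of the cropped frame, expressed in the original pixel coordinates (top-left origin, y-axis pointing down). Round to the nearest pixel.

x = 788 px, y = 2369 px

2363/4176 < 7/5, so the 7:5 crop keeps the full width 2363 and trims height to 2363 × 5/7 = 1687.86 px.
Top offset = (4176 − 1687.86)/2 = 1244.07 px; left offset = 0.
Lower-left is one-third across and two-thirds down within the crop:
x = 0.00 + 1 × 2363.00/3 ≈ 788; y = 1244.07 + 2 × 1687.86/3 ≈ 2369.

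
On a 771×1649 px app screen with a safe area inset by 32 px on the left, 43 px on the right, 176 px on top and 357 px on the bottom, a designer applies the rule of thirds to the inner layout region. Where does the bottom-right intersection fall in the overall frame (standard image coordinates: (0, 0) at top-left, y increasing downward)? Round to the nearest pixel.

x = 496 px, y = 920 px

Content width = 771 − 32 − 43 = 696 px; content height = 1649 − 176 − 357 = 1116 px.
Bottom-right is two-thirds across and two-thirds down within the inner layout region.
x = 32 + 2 × 696/3 = 32 + 464.00 ≈ 496
y = 176 + 2 × 1116/3 = 176 + 744.00 ≈ 920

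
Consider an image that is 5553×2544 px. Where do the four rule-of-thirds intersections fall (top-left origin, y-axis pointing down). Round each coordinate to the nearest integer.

One third of 5553 is 1851; one third of 2544 is 848.
Vertical third lines at x = 1851 and x = 3702; horizontal third lines at y = 848 and y = 1696.

(1851, 848), (3702, 848), (1851, 1696), (3702, 1696)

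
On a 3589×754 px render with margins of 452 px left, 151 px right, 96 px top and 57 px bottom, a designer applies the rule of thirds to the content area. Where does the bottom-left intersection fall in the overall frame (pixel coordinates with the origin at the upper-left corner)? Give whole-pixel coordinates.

Content width = 3589 − 452 − 151 = 2986 px; content height = 754 − 96 − 57 = 601 px.
Bottom-left is one-third across and two-thirds down within the content area.
x = 452 + 1 × 2986/3 = 452 + 995.33 ≈ 1447
y = 96 + 2 × 601/3 = 96 + 400.67 ≈ 497

(1447, 497)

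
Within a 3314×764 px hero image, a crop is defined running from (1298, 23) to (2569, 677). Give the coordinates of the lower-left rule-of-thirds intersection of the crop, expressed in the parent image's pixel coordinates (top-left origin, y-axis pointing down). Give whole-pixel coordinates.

x = 1722 px, y = 459 px

Crop width = 2569 − 1298 = 1271 px; one third is 423.67 px.
Crop height = 677 − 23 = 654 px; one third is 218.00 px.
The lower-left point is one-third across and two-thirds down within the crop:
x = 1298 + 1 × 423.67 ≈ 1722; y = 23 + 2 × 218.00 ≈ 459.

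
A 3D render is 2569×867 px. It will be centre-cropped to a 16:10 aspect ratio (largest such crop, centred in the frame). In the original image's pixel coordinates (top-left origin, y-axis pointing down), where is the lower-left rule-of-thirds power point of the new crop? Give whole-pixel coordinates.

(1053, 578)

2569/867 > 16/10, so the 16:10 crop keeps the full height 867 and trims width to 867 × 16/10 = 1387.20 px.
Left offset = (2569 − 1387.20)/2 = 590.90 px; top offset = 0.
Lower-left is one-third across and two-thirds down within the crop:
x = 590.90 + 1 × 1387.20/3 ≈ 1053; y = 0.00 + 2 × 867.00/3 ≈ 578.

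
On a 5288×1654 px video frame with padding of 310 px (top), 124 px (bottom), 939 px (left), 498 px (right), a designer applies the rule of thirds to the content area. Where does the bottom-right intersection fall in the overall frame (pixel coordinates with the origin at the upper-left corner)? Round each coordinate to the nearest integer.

(3506, 1123)

Content width = 5288 − 939 − 498 = 3851 px; content height = 1654 − 310 − 124 = 1220 px.
Bottom-right is two-thirds across and two-thirds down within the content area.
x = 939 + 2 × 3851/3 = 939 + 2567.33 ≈ 3506
y = 310 + 2 × 1220/3 = 310 + 813.33 ≈ 1123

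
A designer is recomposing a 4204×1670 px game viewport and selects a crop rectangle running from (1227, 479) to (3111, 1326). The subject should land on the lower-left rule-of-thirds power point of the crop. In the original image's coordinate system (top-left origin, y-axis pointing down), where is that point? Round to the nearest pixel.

(1855, 1044)

Crop width = 3111 − 1227 = 1884 px; one third is 628.00 px.
Crop height = 1326 − 479 = 847 px; one third is 282.33 px.
The lower-left point is one-third across and two-thirds down within the crop:
x = 1227 + 1 × 628.00 ≈ 1855; y = 479 + 2 × 282.33 ≈ 1044.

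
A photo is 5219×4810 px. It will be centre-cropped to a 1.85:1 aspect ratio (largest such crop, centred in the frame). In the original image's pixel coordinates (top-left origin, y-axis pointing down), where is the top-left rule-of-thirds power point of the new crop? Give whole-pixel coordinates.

5219/4810 < 1.85/1, so the 1.85:1 crop keeps the full width 5219 and trims height to 5219 × 1/1.85 = 2821.08 px.
Top offset = (4810 − 2821.08)/2 = 994.46 px; left offset = 0.
Top-left is one-third across and one-third down within the crop:
x = 0.00 + 1 × 5219.00/3 ≈ 1740; y = 994.46 + 1 × 2821.08/3 ≈ 1935.

(1740, 1935)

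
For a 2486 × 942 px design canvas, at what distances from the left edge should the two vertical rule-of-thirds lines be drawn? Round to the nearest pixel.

2486 / 3 = 828.67, so the vertical lines sit at one and two thirds of 2486.

829 px and 1657 px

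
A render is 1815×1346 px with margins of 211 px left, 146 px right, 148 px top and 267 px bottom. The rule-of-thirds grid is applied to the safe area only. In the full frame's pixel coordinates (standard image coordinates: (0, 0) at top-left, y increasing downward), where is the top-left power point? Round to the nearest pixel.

Content width = 1815 − 211 − 146 = 1458 px; content height = 1346 − 148 − 267 = 931 px.
Top-left is one-third across and one-third down within the safe area.
x = 211 + 1 × 1458/3 = 211 + 486.00 ≈ 697
y = 148 + 1 × 931/3 = 148 + 310.33 ≈ 458

(697, 458)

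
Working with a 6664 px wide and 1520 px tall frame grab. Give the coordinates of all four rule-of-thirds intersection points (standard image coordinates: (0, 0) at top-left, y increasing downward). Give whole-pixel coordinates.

(2221, 507), (4443, 507), (2221, 1013), (4443, 1013)

One third of 6664 is 2221.33; one third of 1520 is 506.67.
Vertical third lines at x = 2221 and x = 4443; horizontal third lines at y = 507 and y = 1013.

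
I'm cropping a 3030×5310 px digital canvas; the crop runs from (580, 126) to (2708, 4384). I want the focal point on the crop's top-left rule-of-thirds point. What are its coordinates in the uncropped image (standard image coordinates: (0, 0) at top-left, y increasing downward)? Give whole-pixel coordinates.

(1289, 1545)

Crop width = 2708 − 580 = 2128 px; one third is 709.33 px.
Crop height = 4384 − 126 = 4258 px; one third is 1419.33 px.
The top-left point is one-third across and one-third down within the crop:
x = 580 + 1 × 709.33 ≈ 1289; y = 126 + 1 × 1419.33 ≈ 1545.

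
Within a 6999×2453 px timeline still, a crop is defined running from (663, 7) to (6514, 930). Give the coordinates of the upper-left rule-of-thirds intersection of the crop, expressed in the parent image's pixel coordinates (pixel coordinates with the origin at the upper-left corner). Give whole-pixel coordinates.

(2613, 315)

Crop width = 6514 − 663 = 5851 px; one third is 1950.33 px.
Crop height = 930 − 7 = 923 px; one third is 307.67 px.
The upper-left point is one-third across and one-third down within the crop:
x = 663 + 1 × 1950.33 ≈ 2613; y = 7 + 1 × 307.67 ≈ 315.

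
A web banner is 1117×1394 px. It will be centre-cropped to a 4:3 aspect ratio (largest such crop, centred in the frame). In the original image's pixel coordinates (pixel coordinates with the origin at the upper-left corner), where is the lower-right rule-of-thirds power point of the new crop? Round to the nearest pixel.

(745, 837)

1117/1394 < 4/3, so the 4:3 crop keeps the full width 1117 and trims height to 1117 × 3/4 = 837.75 px.
Top offset = (1394 − 837.75)/2 = 278.12 px; left offset = 0.
Lower-right is two-thirds across and two-thirds down within the crop:
x = 0.00 + 2 × 1117.00/3 ≈ 745; y = 278.12 + 2 × 837.75/3 ≈ 837.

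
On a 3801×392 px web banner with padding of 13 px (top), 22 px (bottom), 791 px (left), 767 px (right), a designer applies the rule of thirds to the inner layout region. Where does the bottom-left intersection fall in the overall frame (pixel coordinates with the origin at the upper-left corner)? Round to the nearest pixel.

Content width = 3801 − 791 − 767 = 2243 px; content height = 392 − 13 − 22 = 357 px.
Bottom-left is one-third across and two-thirds down within the inner layout region.
x = 791 + 1 × 2243/3 = 791 + 747.67 ≈ 1539
y = 13 + 2 × 357/3 = 13 + 238.00 ≈ 251

x = 1539 px, y = 251 px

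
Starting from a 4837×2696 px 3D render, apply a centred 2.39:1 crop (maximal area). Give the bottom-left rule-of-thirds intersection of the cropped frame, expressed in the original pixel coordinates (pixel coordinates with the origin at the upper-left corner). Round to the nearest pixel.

x = 1612 px, y = 1685 px

4837/2696 < 2.39/1, so the 2.39:1 crop keeps the full width 4837 and trims height to 4837 × 1/2.39 = 2023.85 px.
Top offset = (2696 − 2023.85)/2 = 336.08 px; left offset = 0.
Bottom-left is one-third across and two-thirds down within the crop:
x = 0.00 + 1 × 4837.00/3 ≈ 1612; y = 336.08 + 2 × 2023.85/3 ≈ 1685.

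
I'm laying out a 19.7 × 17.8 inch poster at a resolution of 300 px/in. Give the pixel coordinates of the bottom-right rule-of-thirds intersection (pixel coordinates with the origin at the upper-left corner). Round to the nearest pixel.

In pixels the canvas is 19.7 × 300 = 5910 wide and 17.8 × 300 = 5340 tall.
The bottom-right point is two-thirds across and two-thirds down:
x = 2 × 5910/3 ≈ 3940; y = 2 × 5340/3 ≈ 3560.

x = 3940 px, y = 3560 px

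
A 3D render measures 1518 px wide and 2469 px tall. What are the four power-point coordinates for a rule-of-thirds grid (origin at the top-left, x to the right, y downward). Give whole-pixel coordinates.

One third of 1518 is 506; one third of 2469 is 823.
Vertical third lines at x = 506 and x = 1012; horizontal third lines at y = 823 and y = 1646.

(506, 823), (1012, 823), (506, 1646), (1012, 1646)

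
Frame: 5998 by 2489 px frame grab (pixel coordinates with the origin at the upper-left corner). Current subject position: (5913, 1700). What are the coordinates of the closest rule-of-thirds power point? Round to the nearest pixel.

(3999, 1659)

Third lines: x ∈ {1999, 3999}, y ∈ {830, 1659}.
5913 is closer to x = 3999; 1700 is closer to y = 1659.
So the nearest intersection is the lower-right power point.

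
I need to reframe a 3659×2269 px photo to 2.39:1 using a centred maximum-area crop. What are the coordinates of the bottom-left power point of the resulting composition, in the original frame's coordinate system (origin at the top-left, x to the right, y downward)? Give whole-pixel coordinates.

3659/2269 < 2.39/1, so the 2.39:1 crop keeps the full width 3659 and trims height to 3659 × 1/2.39 = 1530.96 px.
Top offset = (2269 − 1530.96)/2 = 369.02 px; left offset = 0.
Bottom-left is one-third across and two-thirds down within the crop:
x = 0.00 + 1 × 3659.00/3 ≈ 1220; y = 369.02 + 2 × 1530.96/3 ≈ 1390.

x = 1220 px, y = 1390 px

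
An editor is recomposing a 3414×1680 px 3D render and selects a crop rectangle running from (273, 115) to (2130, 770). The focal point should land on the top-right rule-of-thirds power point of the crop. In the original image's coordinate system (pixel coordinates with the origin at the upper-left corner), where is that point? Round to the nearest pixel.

(1511, 333)

Crop width = 2130 − 273 = 1857 px; one third is 619.00 px.
Crop height = 770 − 115 = 655 px; one third is 218.33 px.
The top-right point is two-thirds across and one-third down within the crop:
x = 273 + 2 × 619.00 ≈ 1511; y = 115 + 1 × 218.33 ≈ 333.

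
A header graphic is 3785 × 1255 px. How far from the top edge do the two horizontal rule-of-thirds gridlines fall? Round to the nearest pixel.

1255 / 3 = 418.33, so the horizontal lines sit at one and two thirds of 1255.

418 px and 837 px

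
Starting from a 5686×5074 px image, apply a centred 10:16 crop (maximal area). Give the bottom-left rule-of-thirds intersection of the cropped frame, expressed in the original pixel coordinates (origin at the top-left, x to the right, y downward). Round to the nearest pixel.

5686/5074 > 10/16, so the 10:16 crop keeps the full height 5074 and trims width to 5074 × 10/16 = 3171.25 px.
Left offset = (5686 − 3171.25)/2 = 1257.38 px; top offset = 0.
Bottom-left is one-third across and two-thirds down within the crop:
x = 1257.38 + 1 × 3171.25/3 ≈ 2314; y = 0.00 + 2 × 5074.00/3 ≈ 3383.

(2314, 3383)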